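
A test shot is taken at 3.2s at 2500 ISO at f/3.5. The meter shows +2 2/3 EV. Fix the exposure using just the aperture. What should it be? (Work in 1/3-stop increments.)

f/9

Overexposed by 2 2/3 stops → need 2 2/3 stops darker.
Aperture: f/3.5 → f/4 → f/4.5 → f/5 → f/5.6 → f/6.3 → f/7.1 → f/8 → f/9.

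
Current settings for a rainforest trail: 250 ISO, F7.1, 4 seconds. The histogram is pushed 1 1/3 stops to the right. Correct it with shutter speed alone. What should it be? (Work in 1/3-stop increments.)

1.6 s

Overexposed by 1 1/3 stops → need 1 1/3 stops darker.
Shutter speed: 4 → 3.2 → 2.5 → 2 → 1.6.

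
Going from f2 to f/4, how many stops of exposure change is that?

f/2 → f/2.8 → f/4 — count the steps: 2 stops.

2 stops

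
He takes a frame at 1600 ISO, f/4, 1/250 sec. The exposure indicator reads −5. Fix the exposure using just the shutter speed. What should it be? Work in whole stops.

1/8s

Underexposed by 5 stops → need 5 stops brighter.
Shutter speed: 1/250 → 1/125 → 1/60 → 1/30 → 1/15 → 1/8.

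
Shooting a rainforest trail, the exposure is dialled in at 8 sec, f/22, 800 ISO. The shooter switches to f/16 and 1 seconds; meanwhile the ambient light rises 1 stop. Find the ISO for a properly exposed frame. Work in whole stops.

ISO 1600

Scene light: 1 stop brighter.
Aperture: f/22 → f/16 — 1 stop opened up (brighter).
Shutter speed: 8 → 4 → 2 → 1 — 3 stops faster (darker).
Net so far: 1 stop darker. ISO: 800 → 1600.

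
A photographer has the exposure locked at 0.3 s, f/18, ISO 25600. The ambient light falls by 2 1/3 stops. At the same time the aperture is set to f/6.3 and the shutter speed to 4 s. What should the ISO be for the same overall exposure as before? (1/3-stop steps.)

Scene light: 2 1/3 stops darker.
Aperture: f/18 → f/16 → f/14 → f/13 → f/11 → f/10 → f/9 → f/8 → f/7.1 → f/6.3 — 3 stops wider (brighter).
Shutter speed: 0.3 → 0.4 → 0.5 → 0.6 → 0.8 → 1 → 1.3 → 1.6 → 2 → 2.5 → 3.2 → 4 — 3 2/3 stops longer (brighter).
Net so far: 4 1/3 stops brighter. ISO: 25600 → 20000 → 16000 → 12800 → 10000 → 8000 → 6400 → 5000 → 4000 → 3200 → 2500 → 2000 → 1600 → 1250.

ISO 1250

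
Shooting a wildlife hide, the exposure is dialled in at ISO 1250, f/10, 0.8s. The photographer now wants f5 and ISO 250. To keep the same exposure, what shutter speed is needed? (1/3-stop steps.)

1 s

Aperture: f/10 → f/9 → f/8 → f/7.1 → f/6.3 → f/5.6 → f/5 — 2 stops opened up (brighter).
ISO: 1250 → 1000 → 800 → 640 → 500 → 400 → 320 → 250 — 2 1/3 stops dropped (darker).
Net change so far: 1/3 stop darker. Offset with the shutter speed: 0.8 → 1.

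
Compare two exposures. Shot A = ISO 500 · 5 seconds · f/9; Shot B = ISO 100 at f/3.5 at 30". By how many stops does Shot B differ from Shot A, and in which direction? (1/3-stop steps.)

Aperture: f/9 → f/8 → f/7.1 → f/6.3 → f/5.6 → f/5 → f/4.5 → f/4 → f/3.5 — 2 2/3 stops wider (brighter).
Shutter speed: 5 → 6 → 8 → 10 → 13 → 15 → 20 → 25 → 30 — 2 2/3 stops slower (brighter).
ISO: 500 → 400 → 320 → 250 → 200 → 160 → 125 → 100 — 2 1/3 stops dropped (darker).
Net: +2 2/3 +2 2/3 −2 1/3 = +3 stops.

3 stops brighter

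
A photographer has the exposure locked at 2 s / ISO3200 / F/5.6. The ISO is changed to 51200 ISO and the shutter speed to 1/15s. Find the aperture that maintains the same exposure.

ISO: 3200 → 6400 → 12800 → 25600 → 51200 — 4 stops raised (brighter).
Shutter speed: 2 → 1 → 1/2 → 1/4 → 1/8 → 1/15 — 5 stops shorter (darker).
Net change so far: 1 stop darker. Offset with the aperture: f/5.6 → f/4.

f/4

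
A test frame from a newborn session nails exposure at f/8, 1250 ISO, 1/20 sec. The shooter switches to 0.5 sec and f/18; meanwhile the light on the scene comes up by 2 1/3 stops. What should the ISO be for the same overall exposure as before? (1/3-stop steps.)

Scene light: 2 1/3 stops brighter.
Shutter speed: 1/20 → 1/15 → 1/13 → 1/10 → 1/8 → 1/6 → 1/5 → 1/4 → 0.3 → 0.4 → 0.5 — 3 1/3 stops slower (brighter).
Aperture: f/8 → f/9 → f/10 → f/11 → f/13 → f/14 → f/16 → f/18 — 2 1/3 stops smaller aperture (darker).
Net so far: 3 1/3 stops brighter. ISO: 1250 → 1000 → 800 → 640 → 500 → 400 → 320 → 250 → 200 → 160 → 125.

ISO 125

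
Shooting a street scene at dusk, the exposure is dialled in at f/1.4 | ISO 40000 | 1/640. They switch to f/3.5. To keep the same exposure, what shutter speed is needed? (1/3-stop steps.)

Aperture: f/1.4 → f/1.6 → f/1.8 → f/2 → f/2.2 → f/2.5 → f/2.8 → f/3.2 → f/3.5 — 2 2/3 stops narrower (darker).
Need 2 2/3 stops brighter from the shutter speed: 1/640 → 1/500 → 1/400 → 1/320 → 1/250 → 1/200 → 1/160 → 1/125 → 1/100.

1/100s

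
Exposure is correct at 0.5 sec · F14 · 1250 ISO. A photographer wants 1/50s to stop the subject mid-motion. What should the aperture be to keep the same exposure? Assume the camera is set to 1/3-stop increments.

Shutter speed: 0.5 → 0.4 → 0.3 → 1/4 → 1/5 → 1/6 → 1/8 → 1/10 → 1/13 → 1/15 → 1/20 → 1/25 → 1/30 → 1/40 → 1/50 — 4 2/3 stops faster (darker).
Need 4 2/3 stops brighter from the aperture: f/14 → f/13 → f/11 → f/10 → f/9 → f/8 → f/7.1 → f/6.3 → f/5.6 → f/5 → f/4.5 → f/4 → f/3.5 → f/3.2 → f/2.8.

f/2.8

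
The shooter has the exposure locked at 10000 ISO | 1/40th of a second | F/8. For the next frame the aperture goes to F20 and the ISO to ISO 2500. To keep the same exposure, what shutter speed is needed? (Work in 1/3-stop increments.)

0.6 s

Aperture: f/8 → f/9 → f/10 → f/11 → f/13 → f/14 → f/16 → f/18 → f/20 — 2 2/3 stops smaller aperture (darker).
ISO: 10000 → 8000 → 6400 → 5000 → 4000 → 3200 → 2500 — 2 stops dropped (darker).
Net change so far: 4 2/3 stops darker. Offset with the shutter speed: 1/40 → 1/30 → 1/25 → 1/20 → 1/15 → 1/13 → 1/10 → 1/8 → 1/6 → 1/5 → 1/4 → 0.3 → 0.4 → 0.5 → 0.6.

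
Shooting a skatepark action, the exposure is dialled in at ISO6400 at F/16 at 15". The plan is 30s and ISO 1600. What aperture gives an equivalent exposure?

f/11

Shutter speed: 15 → 30 — 1 stop slower (brighter).
ISO: 6400 → 3200 → 1600 — 2 stops dropped (darker).
Net change so far: 1 stop darker. Offset with the aperture: f/16 → f/11.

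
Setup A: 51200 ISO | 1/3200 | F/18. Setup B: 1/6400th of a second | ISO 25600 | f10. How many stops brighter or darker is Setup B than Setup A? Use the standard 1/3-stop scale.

Aperture: f/18 → f/16 → f/14 → f/13 → f/11 → f/10 — 1 2/3 stops wider (brighter).
Shutter speed: 1/3200 → 1/4000 → 1/5000 → 1/6400 — 1 stop faster (darker).
ISO: 51200 → 40000 → 32000 → 25600 — 1 stop dropped (darker).
Net: +1 2/3 −1 −1 = −1/3 stops.

1/3 stop darker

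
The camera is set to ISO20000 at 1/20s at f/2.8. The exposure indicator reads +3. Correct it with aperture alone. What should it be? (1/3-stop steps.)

Overexposed by 3 stops → need 3 stops darker.
Aperture: f/2.8 → f/3.2 → f/3.5 → f/4 → f/4.5 → f/5 → f/5.6 → f/6.3 → f/7.1 → f/8.

f/8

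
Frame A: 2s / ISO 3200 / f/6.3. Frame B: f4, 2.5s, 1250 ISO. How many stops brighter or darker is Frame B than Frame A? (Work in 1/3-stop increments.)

1/3 stop brighter

Aperture: f/6.3 → f/5.6 → f/5 → f/4.5 → f/4 — 1 1/3 stops opened up (brighter).
Shutter speed: 2 → 2.5 — 1/3 stop slower (brighter).
ISO: 3200 → 2500 → 2000 → 1600 → 1250 — 1 1/3 stops dropped (darker).
Net: +1 1/3 +1/3 −1 1/3 = +1/3 stops.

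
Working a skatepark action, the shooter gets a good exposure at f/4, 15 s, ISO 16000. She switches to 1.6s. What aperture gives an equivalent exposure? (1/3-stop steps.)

f/1.2

Shutter speed: 15 → 13 → 10 → 8 → 6 → 5 → 4 → 3.2 → 2.5 → 2 → 1.6 — 3 1/3 stops faster (darker).
Need 3 1/3 stops brighter from the aperture: f/4 → f/3.5 → f/3.2 → f/2.8 → f/2.5 → f/2.2 → f/2 → f/1.8 → f/1.6 → f/1.4 → f/1.2.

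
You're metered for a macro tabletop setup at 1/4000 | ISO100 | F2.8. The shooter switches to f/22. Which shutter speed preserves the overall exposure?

1/60s

Aperture: f/2.8 → f/4 → f/5.6 → f/8 → f/11 → f/16 → f/22 — 6 stops smaller aperture (darker).
Need 6 stops brighter from the shutter speed: 1/4000 → 1/2000 → 1/1000 → 1/500 → 1/250 → 1/125 → 1/60.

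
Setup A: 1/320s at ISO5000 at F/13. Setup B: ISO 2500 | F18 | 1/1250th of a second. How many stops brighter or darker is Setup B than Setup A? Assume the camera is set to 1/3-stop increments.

Aperture: f/13 → f/14 → f/16 → f/18 — 1 stop stopped down (darker).
Shutter speed: 1/320 → 1/400 → 1/500 → 1/640 → 1/800 → 1/1000 → 1/1250 — 2 stops faster (darker).
ISO: 5000 → 4000 → 3200 → 2500 — 1 stop lower (darker).
Net: −1 −2 −1 = −4 stops.

4 stops darker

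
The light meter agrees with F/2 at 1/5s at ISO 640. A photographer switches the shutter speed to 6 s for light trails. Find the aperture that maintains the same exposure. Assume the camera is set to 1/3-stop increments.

f/11

Shutter speed: 1/5 → 1/4 → 0.3 → 0.4 → 0.5 → 0.6 → 0.8 → 1 → 1.3 → 1.6 → 2 → 2.5 → 3.2 → 4 → 5 → 6 — 5 stops longer (brighter).
Need 5 stops darker from the aperture: f/2 → f/2.2 → f/2.5 → f/2.8 → f/3.2 → f/3.5 → f/4 → f/4.5 → f/5 → f/5.6 → f/6.3 → f/7.1 → f/8 → f/9 → f/10 → f/11.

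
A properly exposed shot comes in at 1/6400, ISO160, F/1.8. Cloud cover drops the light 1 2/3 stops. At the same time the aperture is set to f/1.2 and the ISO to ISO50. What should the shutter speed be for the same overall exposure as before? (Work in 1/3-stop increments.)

1/1250s

Scene light: 1 2/3 stops darker.
Aperture: f/1.8 → f/1.6 → f/1.4 → f/1.2 — 1 stop opened up (brighter).
ISO: 160 → 125 → 100 → 80 → 64 → 50 — 1 2/3 stops dropped (darker).
Net so far: 2 1/3 stops darker. Shutter speed: 1/6400 → 1/5000 → 1/4000 → 1/3200 → 1/2500 → 1/2000 → 1/1600 → 1/1250.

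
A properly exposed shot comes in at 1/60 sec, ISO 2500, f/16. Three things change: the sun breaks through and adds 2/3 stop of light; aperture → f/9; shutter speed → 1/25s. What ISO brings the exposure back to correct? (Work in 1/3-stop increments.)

Scene light: 2/3 stop brighter.
Aperture: f/16 → f/14 → f/13 → f/11 → f/10 → f/9 — 1 2/3 stops opened up (brighter).
Shutter speed: 1/60 → 1/50 → 1/40 → 1/30 → 1/25 — 1 1/3 stops slower (brighter).
Net so far: 3 2/3 stops brighter. ISO: 2500 → 2000 → 1600 → 1250 → 1000 → 800 → 640 → 500 → 400 → 320 → 250 → 200.

ISO 200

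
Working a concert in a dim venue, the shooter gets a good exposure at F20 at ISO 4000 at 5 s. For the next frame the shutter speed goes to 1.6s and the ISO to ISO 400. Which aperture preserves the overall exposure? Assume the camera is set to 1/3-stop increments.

f/3.5

Shutter speed: 5 → 4 → 3.2 → 2.5 → 2 → 1.6 — 1 2/3 stops shorter (darker).
ISO: 4000 → 3200 → 2500 → 2000 → 1600 → 1250 → 1000 → 800 → 640 → 500 → 400 — 3 1/3 stops dropped (darker).
Net change so far: 5 stops darker. Offset with the aperture: f/20 → f/18 → f/16 → f/14 → f/13 → f/11 → f/10 → f/9 → f/8 → f/7.1 → f/6.3 → f/5.6 → f/5 → f/4.5 → f/4 → f/3.5.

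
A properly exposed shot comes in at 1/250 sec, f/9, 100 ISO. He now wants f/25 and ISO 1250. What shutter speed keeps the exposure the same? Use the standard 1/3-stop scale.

Aperture: f/9 → f/10 → f/11 → f/13 → f/14 → f/16 → f/18 → f/20 → f/22 → f/25 — 3 stops stopped down (darker).
ISO: 100 → 125 → 160 → 200 → 250 → 320 → 400 → 500 → 640 → 800 → 1000 → 1250 — 3 2/3 stops higher (brighter).
Net change so far: 2/3 stop brighter. Offset with the shutter speed: 1/250 → 1/320 → 1/400.

1/400s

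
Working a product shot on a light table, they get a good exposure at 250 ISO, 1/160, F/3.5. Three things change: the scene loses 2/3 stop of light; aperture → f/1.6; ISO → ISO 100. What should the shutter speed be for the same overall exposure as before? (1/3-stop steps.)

1/200s

Scene light: 2/3 stop darker.
Aperture: f/3.5 → f/3.2 → f/2.8 → f/2.5 → f/2.2 → f/2 → f/1.8 → f/1.6 — 2 1/3 stops larger aperture (brighter).
ISO: 250 → 200 → 160 → 125 → 100 — 1 1/3 stops lower (darker).
Net so far: 1/3 stop brighter. Shutter speed: 1/160 → 1/200.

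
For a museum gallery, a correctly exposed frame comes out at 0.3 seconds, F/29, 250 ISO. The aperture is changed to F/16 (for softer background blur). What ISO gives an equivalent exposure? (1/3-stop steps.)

ISO 80

Aperture: f/29 → f/25 → f/22 → f/20 → f/18 → f/16 — 1 2/3 stops larger aperture (brighter).
Need 1 2/3 stops darker from the ISO: 250 → 200 → 160 → 125 → 100 → 80.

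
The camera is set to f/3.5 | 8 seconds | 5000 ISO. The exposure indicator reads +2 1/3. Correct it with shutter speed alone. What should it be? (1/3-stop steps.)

Overexposed by 2 1/3 stops → need 2 1/3 stops darker.
Shutter speed: 8 → 6 → 5 → 4 → 3.2 → 2.5 → 2 → 1.6.

1.6 s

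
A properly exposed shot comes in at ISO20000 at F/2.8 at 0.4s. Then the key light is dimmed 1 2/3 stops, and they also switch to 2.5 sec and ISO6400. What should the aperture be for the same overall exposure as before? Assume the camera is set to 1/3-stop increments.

f/2.2

Scene light: 1 2/3 stops darker.
Shutter speed: 0.4 → 0.5 → 0.6 → 0.8 → 1 → 1.3 → 1.6 → 2 → 2.5 — 2 2/3 stops longer (brighter).
ISO: 20000 → 16000 → 12800 → 10000 → 8000 → 6400 — 1 2/3 stops lower (darker).
Net so far: 2/3 stop darker. Aperture: f/2.8 → f/2.5 → f/2.2.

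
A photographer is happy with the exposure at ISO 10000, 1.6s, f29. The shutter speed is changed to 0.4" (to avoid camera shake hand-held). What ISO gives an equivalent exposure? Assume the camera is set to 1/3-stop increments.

Shutter speed: 1.6 → 1.3 → 1 → 0.8 → 0.6 → 0.5 → 0.4 — 2 stops faster (darker).
Need 2 stops brighter from the ISO: 10000 → 12800 → 16000 → 20000 → 25600 → 32000 → 40000.

ISO 40000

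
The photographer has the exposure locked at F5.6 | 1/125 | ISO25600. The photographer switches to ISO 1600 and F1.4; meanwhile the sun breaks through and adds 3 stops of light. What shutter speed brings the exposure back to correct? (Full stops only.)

1/1000s

Scene light: 3 stops brighter.
ISO: 25600 → 12800 → 6400 → 3200 → 1600 — 4 stops dropped (darker).
Aperture: f/5.6 → f/4 → f/2.8 → f/2 → f/1.4 — 4 stops wider (brighter).
Net so far: 3 stops brighter. Shutter speed: 1/125 → 1/250 → 1/500 → 1/1000.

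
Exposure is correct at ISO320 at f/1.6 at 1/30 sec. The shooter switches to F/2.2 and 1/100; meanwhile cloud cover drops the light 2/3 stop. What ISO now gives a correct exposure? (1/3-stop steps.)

Scene light: 2/3 stop darker.
Aperture: f/1.6 → f/1.8 → f/2 → f/2.2 — 1 stop narrower (darker).
Shutter speed: 1/30 → 1/40 → 1/50 → 1/60 → 1/80 → 1/100 — 1 2/3 stops shorter (darker).
Net so far: 3 1/3 stops darker. ISO: 320 → 400 → 500 → 640 → 800 → 1000 → 1250 → 1600 → 2000 → 2500 → 3200.

ISO 3200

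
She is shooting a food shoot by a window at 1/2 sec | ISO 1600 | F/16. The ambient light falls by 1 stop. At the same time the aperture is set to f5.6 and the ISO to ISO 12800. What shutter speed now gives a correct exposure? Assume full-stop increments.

Scene light: 1 stop darker.
Aperture: f/16 → f/11 → f/8 → f/5.6 — 3 stops wider (brighter).
ISO: 1600 → 3200 → 6400 → 12800 — 3 stops higher (brighter).
Net so far: 5 stops brighter. Shutter speed: 1/2 → 1/4 → 1/8 → 1/15 → 1/30 → 1/60.

1/60s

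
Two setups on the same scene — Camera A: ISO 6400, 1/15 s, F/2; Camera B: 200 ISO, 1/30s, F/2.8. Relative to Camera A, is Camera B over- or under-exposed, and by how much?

Aperture: f/2 → f/2.8 — 1 stop narrower (darker).
Shutter speed: 1/15 → 1/30 — 1 stop shorter (darker).
ISO: 6400 → 3200 → 1600 → 800 → 400 → 200 — 5 stops dropped (darker).
Net: −1 −1 −5 = −7 stops.

7 stops darker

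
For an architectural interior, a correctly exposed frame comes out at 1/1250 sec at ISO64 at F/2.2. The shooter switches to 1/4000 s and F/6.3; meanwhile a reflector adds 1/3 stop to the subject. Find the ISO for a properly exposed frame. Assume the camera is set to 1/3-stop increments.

Scene light: 1/3 stop brighter.
Shutter speed: 1/1250 → 1/1600 → 1/2000 → 1/2500 → 1/3200 → 1/4000 — 1 2/3 stops faster (darker).
Aperture: f/2.2 → f/2.5 → f/2.8 → f/3.2 → f/3.5 → f/4 → f/4.5 → f/5 → f/5.6 → f/6.3 — 3 stops stopped down (darker).
Net so far: 4 1/3 stops darker. ISO: 64 → 80 → 100 → 125 → 160 → 200 → 250 → 320 → 400 → 500 → 640 → 800 → 1000 → 1250.

ISO 1250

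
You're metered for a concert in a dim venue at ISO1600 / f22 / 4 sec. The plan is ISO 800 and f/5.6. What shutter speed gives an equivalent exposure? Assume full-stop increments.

1/2s

ISO: 1600 → 800 — 1 stop dropped (darker).
Aperture: f/22 → f/16 → f/11 → f/8 → f/5.6 — 4 stops larger aperture (brighter).
Net change so far: 3 stops brighter. Offset with the shutter speed: 4 → 2 → 1 → 1/2.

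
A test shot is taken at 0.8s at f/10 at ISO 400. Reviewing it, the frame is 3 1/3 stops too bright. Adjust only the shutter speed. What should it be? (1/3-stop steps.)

1/13s

Overexposed by 3 1/3 stops → need 3 1/3 stops darker.
Shutter speed: 0.8 → 0.6 → 0.5 → 0.4 → 0.3 → 1/4 → 1/5 → 1/6 → 1/8 → 1/10 → 1/13.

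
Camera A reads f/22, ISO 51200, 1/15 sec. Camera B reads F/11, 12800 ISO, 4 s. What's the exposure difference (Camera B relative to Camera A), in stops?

6 stops brighter

Aperture: f/22 → f/16 → f/11 — 2 stops wider (brighter).
Shutter speed: 1/15 → 1/8 → 1/4 → 1/2 → 1 → 2 → 4 — 6 stops longer (brighter).
ISO: 51200 → 25600 → 12800 — 2 stops lower (darker).
Net: +2 +6 −2 = +6 stops.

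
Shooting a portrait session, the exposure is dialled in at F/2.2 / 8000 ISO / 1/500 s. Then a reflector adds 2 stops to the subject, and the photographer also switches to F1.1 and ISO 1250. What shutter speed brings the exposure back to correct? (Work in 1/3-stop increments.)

Scene light: 2 stops brighter.
Aperture: f/2.2 → f/2 → f/1.8 → f/1.6 → f/1.4 → f/1.2 → f/1.1 — 2 stops opened up (brighter).
ISO: 8000 → 6400 → 5000 → 4000 → 3200 → 2500 → 2000 → 1600 → 1250 — 2 2/3 stops dropped (darker).
Net so far: 1 1/3 stops brighter. Shutter speed: 1/500 → 1/640 → 1/800 → 1/1000 → 1/1250.

1/1250s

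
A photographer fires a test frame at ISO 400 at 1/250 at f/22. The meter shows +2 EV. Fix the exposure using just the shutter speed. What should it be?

1/1000s

Overexposed by 2 stops → need 2 stops darker.
Shutter speed: 1/250 → 1/500 → 1/1000.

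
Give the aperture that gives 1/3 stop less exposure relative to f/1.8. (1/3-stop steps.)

f/2

Aperture: f/1.8 → f/2 — 1/3 stop narrower (darker).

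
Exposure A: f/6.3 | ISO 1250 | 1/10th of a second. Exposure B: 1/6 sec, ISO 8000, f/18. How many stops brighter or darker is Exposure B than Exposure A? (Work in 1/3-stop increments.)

Aperture: f/6.3 → f/7.1 → f/8 → f/9 → f/10 → f/11 → f/13 → f/14 → f/16 → f/18 — 3 stops smaller aperture (darker).
Shutter speed: 1/10 → 1/8 → 1/6 — 2/3 stop longer (brighter).
ISO: 1250 → 1600 → 2000 → 2500 → 3200 → 4000 → 5000 → 6400 → 8000 — 2 2/3 stops raised (brighter).
Net: −3 +2/3 +2 2/3 = +1/3 stops.

1/3 stop brighter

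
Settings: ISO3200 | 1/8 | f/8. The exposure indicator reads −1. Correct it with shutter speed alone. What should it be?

Underexposed by 1 stop → need 1 stop brighter.
Shutter speed: 1/8 → 1/4.

1/4s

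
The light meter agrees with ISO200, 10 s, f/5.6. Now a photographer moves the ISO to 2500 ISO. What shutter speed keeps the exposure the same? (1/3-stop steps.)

0.8 s

ISO: 200 → 250 → 320 → 400 → 500 → 640 → 800 → 1000 → 1250 → 1600 → 2000 → 2500 — 3 2/3 stops higher (brighter).
Need 3 2/3 stops darker from the shutter speed: 10 → 8 → 6 → 5 → 4 → 3.2 → 2.5 → 2 → 1.6 → 1.3 → 1 → 0.8.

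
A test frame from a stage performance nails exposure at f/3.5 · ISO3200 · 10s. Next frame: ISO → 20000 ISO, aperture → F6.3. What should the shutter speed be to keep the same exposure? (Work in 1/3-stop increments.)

5 s

ISO: 3200 → 4000 → 5000 → 6400 → 8000 → 10000 → 12800 → 16000 → 20000 — 2 2/3 stops raised (brighter).
Aperture: f/3.5 → f/4 → f/4.5 → f/5 → f/5.6 → f/6.3 — 1 2/3 stops narrower (darker).
Net change so far: 1 stop brighter. Offset with the shutter speed: 10 → 8 → 6 → 5.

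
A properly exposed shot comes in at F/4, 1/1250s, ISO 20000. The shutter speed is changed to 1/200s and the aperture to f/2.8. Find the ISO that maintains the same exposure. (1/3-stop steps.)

ISO 1600

Shutter speed: 1/1250 → 1/1000 → 1/800 → 1/640 → 1/500 → 1/400 → 1/320 → 1/250 → 1/200 — 2 2/3 stops longer (brighter).
Aperture: f/4 → f/3.5 → f/3.2 → f/2.8 — 1 stop wider (brighter).
Net change so far: 3 2/3 stops brighter. Offset with the ISO: 20000 → 16000 → 12800 → 10000 → 8000 → 6400 → 5000 → 4000 → 3200 → 2500 → 2000 → 1600.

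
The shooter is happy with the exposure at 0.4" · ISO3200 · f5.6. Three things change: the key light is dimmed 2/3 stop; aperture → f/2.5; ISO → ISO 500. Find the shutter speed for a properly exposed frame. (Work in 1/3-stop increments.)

Scene light: 2/3 stop darker.
Aperture: f/5.6 → f/5 → f/4.5 → f/4 → f/3.5 → f/3.2 → f/2.8 → f/2.5 — 2 1/3 stops wider (brighter).
ISO: 3200 → 2500 → 2000 → 1600 → 1250 → 1000 → 800 → 640 → 500 — 2 2/3 stops lower (darker).
Net so far: 1 stop darker. Shutter speed: 0.4 → 0.5 → 0.6 → 0.8.

0.8 s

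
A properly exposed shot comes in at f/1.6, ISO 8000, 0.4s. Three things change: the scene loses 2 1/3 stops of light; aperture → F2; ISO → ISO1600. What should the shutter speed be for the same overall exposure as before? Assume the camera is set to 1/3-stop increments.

Scene light: 2 1/3 stops darker.
Aperture: f/1.6 → f/1.8 → f/2 — 2/3 stop stopped down (darker).
ISO: 8000 → 6400 → 5000 → 4000 → 3200 → 2500 → 2000 → 1600 — 2 1/3 stops dropped (darker).
Net so far: 5 1/3 stops darker. Shutter speed: 0.4 → 0.5 → 0.6 → 0.8 → 1 → 1.3 → 1.6 → 2 → 2.5 → 3.2 → 4 → 5 → 6 → 8 → 10 → 13 → 15.

15 s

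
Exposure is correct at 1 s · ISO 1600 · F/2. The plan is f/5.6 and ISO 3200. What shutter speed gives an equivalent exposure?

4 s

Aperture: f/2 → f/2.8 → f/4 → f/5.6 — 3 stops stopped down (darker).
ISO: 1600 → 3200 — 1 stop higher (brighter).
Net change so far: 2 stops darker. Offset with the shutter speed: 1 → 2 → 4.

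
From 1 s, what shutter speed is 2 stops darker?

Shutter speed: 1 → 1/2 → 1/4 — 2 stops faster (darker).

1/4s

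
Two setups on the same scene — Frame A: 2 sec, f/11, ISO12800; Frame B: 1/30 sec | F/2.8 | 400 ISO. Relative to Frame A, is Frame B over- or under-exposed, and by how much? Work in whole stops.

Aperture: f/11 → f/8 → f/5.6 → f/4 → f/2.8 — 4 stops opened up (brighter).
Shutter speed: 2 → 1 → 1/2 → 1/4 → 1/8 → 1/15 → 1/30 — 6 stops faster (darker).
ISO: 12800 → 6400 → 3200 → 1600 → 800 → 400 — 5 stops dropped (darker).
Net: +4 −6 −5 = −7 stops.

7 stops darker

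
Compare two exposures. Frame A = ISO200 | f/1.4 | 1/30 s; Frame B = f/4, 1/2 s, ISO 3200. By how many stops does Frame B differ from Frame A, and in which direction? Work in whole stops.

5 stops brighter

Aperture: f/1.4 → f/2 → f/2.8 → f/4 — 3 stops smaller aperture (darker).
Shutter speed: 1/30 → 1/15 → 1/8 → 1/4 → 1/2 — 4 stops slower (brighter).
ISO: 200 → 400 → 800 → 1600 → 3200 — 4 stops raised (brighter).
Net: −3 +4 +4 = +5 stops.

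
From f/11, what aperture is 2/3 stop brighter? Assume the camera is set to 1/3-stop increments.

f/9

Aperture: f/11 → f/10 → f/9 — 2/3 stop wider (brighter).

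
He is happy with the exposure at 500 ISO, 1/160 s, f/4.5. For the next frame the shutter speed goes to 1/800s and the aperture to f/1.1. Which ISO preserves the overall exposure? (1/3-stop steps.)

ISO 160

Shutter speed: 1/160 → 1/200 → 1/250 → 1/320 → 1/400 → 1/500 → 1/640 → 1/800 — 2 1/3 stops faster (darker).
Aperture: f/4.5 → f/4 → f/3.5 → f/3.2 → f/2.8 → f/2.5 → f/2.2 → f/2 → f/1.8 → f/1.6 → f/1.4 → f/1.2 → f/1.1 — 4 stops wider (brighter).
Net change so far: 1 2/3 stops brighter. Offset with the ISO: 500 → 400 → 320 → 250 → 200 → 160.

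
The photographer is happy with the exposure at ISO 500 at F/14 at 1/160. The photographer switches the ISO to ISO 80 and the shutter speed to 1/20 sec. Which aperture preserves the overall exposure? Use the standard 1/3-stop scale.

f/16

ISO: 500 → 400 → 320 → 250 → 200 → 160 → 125 → 100 → 80 — 2 2/3 stops lower (darker).
Shutter speed: 1/160 → 1/125 → 1/100 → 1/80 → 1/60 → 1/50 → 1/40 → 1/30 → 1/25 → 1/20 — 3 stops slower (brighter).
Net change so far: 1/3 stop brighter. Offset with the aperture: f/14 → f/16.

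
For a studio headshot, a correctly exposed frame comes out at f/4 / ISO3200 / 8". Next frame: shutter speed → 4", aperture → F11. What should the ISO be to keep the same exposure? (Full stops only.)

Shutter speed: 8 → 4 — 1 stop faster (darker).
Aperture: f/4 → f/5.6 → f/8 → f/11 — 3 stops smaller aperture (darker).
Net change so far: 4 stops darker. Offset with the ISO: 3200 → 6400 → 12800 → 25600 → 51200.

ISO 51200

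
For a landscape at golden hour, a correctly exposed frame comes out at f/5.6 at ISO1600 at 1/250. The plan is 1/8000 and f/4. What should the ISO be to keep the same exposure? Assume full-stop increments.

ISO 25600

Shutter speed: 1/250 → 1/500 → 1/1000 → 1/2000 → 1/4000 → 1/8000 — 5 stops faster (darker).
Aperture: f/5.6 → f/4 — 1 stop larger aperture (brighter).
Net change so far: 4 stops darker. Offset with the ISO: 1600 → 3200 → 6400 → 12800 → 25600.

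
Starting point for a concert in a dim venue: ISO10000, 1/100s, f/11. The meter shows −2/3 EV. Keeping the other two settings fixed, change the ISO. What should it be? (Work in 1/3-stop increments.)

Underexposed by 2/3 stop → need 2/3 stop brighter.
ISO: 10000 → 12800 → 16000.

ISO 16000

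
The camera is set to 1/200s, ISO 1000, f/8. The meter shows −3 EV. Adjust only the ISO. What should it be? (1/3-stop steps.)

ISO 8000

Underexposed by 3 stops → need 3 stops brighter.
ISO: 1000 → 1250 → 1600 → 2000 → 2500 → 3200 → 4000 → 5000 → 6400 → 8000.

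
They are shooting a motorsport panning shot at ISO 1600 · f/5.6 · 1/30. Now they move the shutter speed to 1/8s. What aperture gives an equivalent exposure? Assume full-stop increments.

f/11

Shutter speed: 1/30 → 1/15 → 1/8 — 2 stops slower (brighter).
Need 2 stops darker from the aperture: f/5.6 → f/8 → f/11.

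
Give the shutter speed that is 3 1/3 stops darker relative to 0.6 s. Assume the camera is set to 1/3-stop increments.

Shutter speed: 0.6 → 0.5 → 0.4 → 0.3 → 1/4 → 1/5 → 1/6 → 1/8 → 1/10 → 1/13 → 1/15 — 3 1/3 stops shorter (darker).

1/15s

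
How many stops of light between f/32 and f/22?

f/32 → f/22 — count the steps: 1 stop.

1 stop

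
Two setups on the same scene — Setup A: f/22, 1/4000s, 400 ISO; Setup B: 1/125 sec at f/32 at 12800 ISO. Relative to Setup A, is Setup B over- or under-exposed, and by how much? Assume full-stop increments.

Aperture: f/22 → f/32 — 1 stop stopped down (darker).
Shutter speed: 1/4000 → 1/2000 → 1/1000 → 1/500 → 1/250 → 1/125 — 5 stops slower (brighter).
ISO: 400 → 800 → 1600 → 3200 → 6400 → 12800 — 5 stops raised (brighter).
Net: −1 +5 +5 = +9 stops.

9 stops brighter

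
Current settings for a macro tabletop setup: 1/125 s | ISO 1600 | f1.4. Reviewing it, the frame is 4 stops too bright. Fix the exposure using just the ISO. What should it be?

Overexposed by 4 stops → need 4 stops darker.
ISO: 1600 → 800 → 400 → 200 → 100.

ISO 100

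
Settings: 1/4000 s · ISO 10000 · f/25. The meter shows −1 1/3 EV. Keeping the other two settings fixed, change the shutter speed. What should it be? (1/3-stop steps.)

Underexposed by 1 1/3 stops → need 1 1/3 stops brighter.
Shutter speed: 1/4000 → 1/3200 → 1/2500 → 1/2000 → 1/1600.

1/1600s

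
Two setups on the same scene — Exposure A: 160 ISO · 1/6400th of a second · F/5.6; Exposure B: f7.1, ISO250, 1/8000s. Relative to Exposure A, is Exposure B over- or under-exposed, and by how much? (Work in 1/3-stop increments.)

1/3 stop darker

Aperture: f/5.6 → f/6.3 → f/7.1 — 2/3 stop narrower (darker).
Shutter speed: 1/6400 → 1/8000 — 1/3 stop faster (darker).
ISO: 160 → 200 → 250 — 2/3 stop higher (brighter).
Net: −2/3 −1/3 +2/3 = −1/3 stops.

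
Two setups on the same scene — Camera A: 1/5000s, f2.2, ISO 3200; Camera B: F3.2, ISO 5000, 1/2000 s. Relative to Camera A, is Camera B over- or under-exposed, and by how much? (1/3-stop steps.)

1 stop brighter

Aperture: f/2.2 → f/2.5 → f/2.8 → f/3.2 — 1 stop smaller aperture (darker).
Shutter speed: 1/5000 → 1/4000 → 1/3200 → 1/2500 → 1/2000 — 1 1/3 stops slower (brighter).
ISO: 3200 → 4000 → 5000 — 2/3 stop raised (brighter).
Net: −1 +1 1/3 +2/3 = +1 stop.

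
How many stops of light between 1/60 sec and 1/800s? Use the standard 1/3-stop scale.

1/60 → 1/80 → 1/100 → 1/125 → 1/160 → 1/200 → 1/250 → 1/320 → 1/400 → 1/500 → 1/640 → 1/800 — count the steps: 11 third-stops = 3 2/3 stops.

3 2/3 stops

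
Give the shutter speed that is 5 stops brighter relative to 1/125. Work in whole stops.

1/4s

Shutter speed: 1/125 → 1/60 → 1/30 → 1/15 → 1/8 → 1/4 — 5 stops slower (brighter).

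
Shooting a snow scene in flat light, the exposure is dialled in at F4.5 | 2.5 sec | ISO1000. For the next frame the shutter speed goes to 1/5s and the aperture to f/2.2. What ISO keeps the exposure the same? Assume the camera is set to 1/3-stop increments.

ISO 3200

Shutter speed: 2.5 → 2 → 1.6 → 1.3 → 1 → 0.8 → 0.6 → 0.5 → 0.4 → 0.3 → 1/4 → 1/5 — 3 2/3 stops shorter (darker).
Aperture: f/4.5 → f/4 → f/3.5 → f/3.2 → f/2.8 → f/2.5 → f/2.2 — 2 stops larger aperture (brighter).
Net change so far: 1 2/3 stops darker. Offset with the ISO: 1000 → 1250 → 1600 → 2000 → 2500 → 3200.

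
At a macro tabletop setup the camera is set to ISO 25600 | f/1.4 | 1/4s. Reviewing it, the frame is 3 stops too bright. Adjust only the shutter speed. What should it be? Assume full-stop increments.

1/30s

Overexposed by 3 stops → need 3 stops darker.
Shutter speed: 1/4 → 1/8 → 1/15 → 1/30.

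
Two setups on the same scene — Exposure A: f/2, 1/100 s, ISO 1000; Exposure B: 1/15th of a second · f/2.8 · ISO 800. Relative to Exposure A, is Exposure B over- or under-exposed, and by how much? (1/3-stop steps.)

1 1/3 stops brighter

Aperture: f/2 → f/2.2 → f/2.5 → f/2.8 — 1 stop narrower (darker).
Shutter speed: 1/100 → 1/80 → 1/60 → 1/50 → 1/40 → 1/30 → 1/25 → 1/20 → 1/15 — 2 2/3 stops longer (brighter).
ISO: 1000 → 800 — 1/3 stop lower (darker).
Net: −1 +2 2/3 −1/3 = +1 1/3 stops.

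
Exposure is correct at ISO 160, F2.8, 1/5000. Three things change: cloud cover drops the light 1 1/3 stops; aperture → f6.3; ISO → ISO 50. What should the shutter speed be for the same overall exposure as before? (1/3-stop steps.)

Scene light: 1 1/3 stops darker.
Aperture: f/2.8 → f/3.2 → f/3.5 → f/4 → f/4.5 → f/5 → f/5.6 → f/6.3 — 2 1/3 stops narrower (darker).
ISO: 160 → 125 → 100 → 80 → 64 → 50 — 1 2/3 stops dropped (darker).
Net so far: 5 1/3 stops darker. Shutter speed: 1/5000 → 1/4000 → 1/3200 → 1/2500 → 1/2000 → 1/1600 → 1/1250 → 1/1000 → 1/800 → 1/640 → 1/500 → 1/400 → 1/320 → 1/250 → 1/200 → 1/160 → 1/125.

1/125s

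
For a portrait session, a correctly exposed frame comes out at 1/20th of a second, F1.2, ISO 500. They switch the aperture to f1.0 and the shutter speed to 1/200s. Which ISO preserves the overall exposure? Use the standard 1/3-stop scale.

ISO 3200

Aperture: f/1.2 → f/1.1 → f/1.0 — 2/3 stop opened up (brighter).
Shutter speed: 1/20 → 1/25 → 1/30 → 1/40 → 1/50 → 1/60 → 1/80 → 1/100 → 1/125 → 1/160 → 1/200 — 3 1/3 stops shorter (darker).
Net change so far: 2 2/3 stops darker. Offset with the ISO: 500 → 640 → 800 → 1000 → 1250 → 1600 → 2000 → 2500 → 3200.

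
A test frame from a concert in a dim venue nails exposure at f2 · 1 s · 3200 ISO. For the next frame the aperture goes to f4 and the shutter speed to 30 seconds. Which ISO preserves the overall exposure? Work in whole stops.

ISO 400

Aperture: f/2 → f/2.8 → f/4 — 2 stops smaller aperture (darker).
Shutter speed: 1 → 2 → 4 → 8 → 15 → 30 — 5 stops slower (brighter).
Net change so far: 3 stops brighter. Offset with the ISO: 3200 → 1600 → 800 → 400.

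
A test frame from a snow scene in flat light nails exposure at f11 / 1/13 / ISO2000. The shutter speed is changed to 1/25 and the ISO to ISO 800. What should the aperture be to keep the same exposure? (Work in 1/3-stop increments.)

f/5

Shutter speed: 1/13 → 1/15 → 1/20 → 1/25 — 1 stop shorter (darker).
ISO: 2000 → 1600 → 1250 → 1000 → 800 — 1 1/3 stops lower (darker).
Net change so far: 2 1/3 stops darker. Offset with the aperture: f/11 → f/10 → f/9 → f/8 → f/7.1 → f/6.3 → f/5.6 → f/5.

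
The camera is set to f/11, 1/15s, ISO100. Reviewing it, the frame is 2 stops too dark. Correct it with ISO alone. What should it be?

Underexposed by 2 stops → need 2 stops brighter.
ISO: 100 → 200 → 400.

ISO 400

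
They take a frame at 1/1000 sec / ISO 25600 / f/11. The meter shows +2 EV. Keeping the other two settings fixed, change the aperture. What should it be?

f/22

Overexposed by 2 stops → need 2 stops darker.
Aperture: f/11 → f/16 → f/22.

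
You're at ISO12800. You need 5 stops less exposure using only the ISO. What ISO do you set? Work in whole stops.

ISO: 12800 → 6400 → 3200 → 1600 → 800 → 400 — 5 stops lower (darker).

ISO 400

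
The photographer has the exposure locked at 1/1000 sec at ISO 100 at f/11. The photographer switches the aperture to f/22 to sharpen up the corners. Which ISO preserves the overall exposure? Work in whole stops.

ISO 400

Aperture: f/11 → f/16 → f/22 — 2 stops smaller aperture (darker).
Need 2 stops brighter from the ISO: 100 → 200 → 400.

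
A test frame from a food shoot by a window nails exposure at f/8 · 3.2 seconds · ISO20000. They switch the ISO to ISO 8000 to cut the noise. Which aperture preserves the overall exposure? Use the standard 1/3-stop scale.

f/5

ISO: 20000 → 16000 → 12800 → 10000 → 8000 — 1 1/3 stops dropped (darker).
Need 1 1/3 stops brighter from the aperture: f/8 → f/7.1 → f/6.3 → f/5.6 → f/5.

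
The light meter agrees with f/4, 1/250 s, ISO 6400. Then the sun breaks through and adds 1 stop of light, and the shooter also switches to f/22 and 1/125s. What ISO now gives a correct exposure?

ISO 51200

Scene light: 1 stop brighter.
Aperture: f/4 → f/5.6 → f/8 → f/11 → f/16 → f/22 — 5 stops narrower (darker).
Shutter speed: 1/250 → 1/125 — 1 stop longer (brighter).
Net so far: 3 stops darker. ISO: 6400 → 12800 → 25600 → 51200.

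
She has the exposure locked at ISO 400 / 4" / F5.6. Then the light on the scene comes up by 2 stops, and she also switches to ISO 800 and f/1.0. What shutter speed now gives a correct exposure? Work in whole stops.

1/60s

Scene light: 2 stops brighter.
ISO: 400 → 800 — 1 stop higher (brighter).
Aperture: f/5.6 → f/4 → f/2.8 → f/2 → f/1.4 → f/1.0 — 5 stops wider (brighter).
Net so far: 8 stops brighter. Shutter speed: 4 → 2 → 1 → 1/2 → 1/4 → 1/8 → 1/15 → 1/30 → 1/60.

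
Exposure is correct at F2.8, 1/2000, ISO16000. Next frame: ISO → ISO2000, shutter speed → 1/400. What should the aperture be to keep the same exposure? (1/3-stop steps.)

f/2.2

ISO: 16000 → 12800 → 10000 → 8000 → 6400 → 5000 → 4000 → 3200 → 2500 → 2000 — 3 stops dropped (darker).
Shutter speed: 1/2000 → 1/1600 → 1/1250 → 1/1000 → 1/800 → 1/640 → 1/500 → 1/400 — 2 1/3 stops slower (brighter).
Net change so far: 2/3 stop darker. Offset with the aperture: f/2.8 → f/2.5 → f/2.2.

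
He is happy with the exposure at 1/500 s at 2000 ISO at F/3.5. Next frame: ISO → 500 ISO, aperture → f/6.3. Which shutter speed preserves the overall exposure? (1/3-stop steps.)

1/40s

ISO: 2000 → 1600 → 1250 → 1000 → 800 → 640 → 500 — 2 stops lower (darker).
Aperture: f/3.5 → f/4 → f/4.5 → f/5 → f/5.6 → f/6.3 — 1 2/3 stops stopped down (darker).
Net change so far: 3 2/3 stops darker. Offset with the shutter speed: 1/500 → 1/400 → 1/320 → 1/250 → 1/200 → 1/160 → 1/125 → 1/100 → 1/80 → 1/60 → 1/50 → 1/40.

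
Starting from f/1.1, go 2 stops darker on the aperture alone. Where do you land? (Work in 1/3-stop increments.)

Aperture: f/1.1 → f/1.2 → f/1.4 → f/1.6 → f/1.8 → f/2 → f/2.2 — 2 stops smaller aperture (darker).

f/2.2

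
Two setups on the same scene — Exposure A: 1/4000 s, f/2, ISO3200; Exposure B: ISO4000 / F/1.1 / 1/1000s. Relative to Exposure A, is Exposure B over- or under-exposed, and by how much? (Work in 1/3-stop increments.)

4 stops brighter

Aperture: f/2 → f/1.8 → f/1.6 → f/1.4 → f/1.2 → f/1.1 — 1 2/3 stops opened up (brighter).
Shutter speed: 1/4000 → 1/3200 → 1/2500 → 1/2000 → 1/1600 → 1/1250 → 1/1000 — 2 stops longer (brighter).
ISO: 3200 → 4000 — 1/3 stop higher (brighter).
Net: +1 2/3 +2 +1/3 = +4 stops.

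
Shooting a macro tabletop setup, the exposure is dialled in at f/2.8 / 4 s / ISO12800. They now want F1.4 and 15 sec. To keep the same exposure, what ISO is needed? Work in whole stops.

ISO 800

Aperture: f/2.8 → f/2 → f/1.4 — 2 stops wider (brighter).
Shutter speed: 4 → 8 → 15 — 2 stops longer (brighter).
Net change so far: 4 stops brighter. Offset with the ISO: 12800 → 6400 → 3200 → 1600 → 800.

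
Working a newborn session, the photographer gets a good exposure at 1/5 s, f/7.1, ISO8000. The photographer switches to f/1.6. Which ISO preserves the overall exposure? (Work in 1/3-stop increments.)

Aperture: f/7.1 → f/6.3 → f/5.6 → f/5 → f/4.5 → f/4 → f/3.5 → f/3.2 → f/2.8 → f/2.5 → f/2.2 → f/2 → f/1.8 → f/1.6 — 4 1/3 stops opened up (brighter).
Need 4 1/3 stops darker from the ISO: 8000 → 6400 → 5000 → 4000 → 3200 → 2500 → 2000 → 1600 → 1250 → 1000 → 800 → 640 → 500 → 400.

ISO 400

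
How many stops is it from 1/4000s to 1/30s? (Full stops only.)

1/4000 → 1/2000 → 1/1000 → 1/500 → 1/250 → 1/125 → 1/60 → 1/30 — count the steps: 7 stops.

7 stops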